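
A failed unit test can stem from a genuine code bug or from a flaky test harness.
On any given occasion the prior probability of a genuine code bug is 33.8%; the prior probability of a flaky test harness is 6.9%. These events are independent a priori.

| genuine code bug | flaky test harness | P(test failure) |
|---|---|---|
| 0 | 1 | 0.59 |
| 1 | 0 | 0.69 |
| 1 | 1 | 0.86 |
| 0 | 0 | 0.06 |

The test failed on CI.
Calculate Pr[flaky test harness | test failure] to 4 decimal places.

Weight on flaky test harness=true, given the evidence: 0.026950 + 0.020057 = 0.047007
Denominator P(test failure): 0.06*0.662*0.931 + 0.59*0.662*0.069 + 0.69*0.338*0.931 + 0.86*0.338*0.069 = 0.301114
Posterior = 0.047007 / 0.301114 ≈ 0.1561

Pr[flaky test harness | test failure] ≈ 0.1561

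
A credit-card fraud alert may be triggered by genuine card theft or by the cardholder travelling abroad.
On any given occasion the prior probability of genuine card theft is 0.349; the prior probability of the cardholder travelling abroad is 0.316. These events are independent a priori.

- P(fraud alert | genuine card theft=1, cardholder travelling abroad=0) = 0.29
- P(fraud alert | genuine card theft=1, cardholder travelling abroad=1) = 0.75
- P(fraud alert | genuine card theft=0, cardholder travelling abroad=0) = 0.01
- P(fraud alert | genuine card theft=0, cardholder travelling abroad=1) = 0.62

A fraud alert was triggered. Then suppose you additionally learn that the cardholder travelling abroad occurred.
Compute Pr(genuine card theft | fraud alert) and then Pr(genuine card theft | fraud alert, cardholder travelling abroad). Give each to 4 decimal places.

Pr(genuine card theft | fraud alert) ≈ 0.5351; Pr(genuine card theft | fraud alert, cardholder travelling abroad) ≈ 0.3934

Sum P(fraud alert|·) weighted by the priors over the 4 (genuine card theft, cardholder travelling abroad) configurations:
  P(fraud alert) = 0.01*0.651*0.684 + 0.62*0.651*0.316 + 0.29*0.349*0.684 + 0.75*0.349*0.316
        = 0.004453 + 0.127544 + 0.069228 + 0.082713 = 0.283938
The terms with genuine card theft present sum to 0.151941, so
  P(genuine card theft | fraud alert) = 0.151941 / 0.283938 ≈ 0.5351

With the extra evidence:
Enumerate both values of genuine card theft and weight by the priors:
  P(fraud alert | cardholder travelling abroad) = 0.62×0.651 + 0.75×0.349
        = 0.403620 + 0.261750 = 0.665370
Configurations with genuine card theft contribute 0.261750, so
  P(genuine card theft | fraud alert, cardholder travelling abroad) = 0.261750 / 0.665370 ≈ 0.3934
Conditioning on cardholder travelling abroad lowers the posterior on genuine card theft: the classic explaining-away effect in a common-effect structure.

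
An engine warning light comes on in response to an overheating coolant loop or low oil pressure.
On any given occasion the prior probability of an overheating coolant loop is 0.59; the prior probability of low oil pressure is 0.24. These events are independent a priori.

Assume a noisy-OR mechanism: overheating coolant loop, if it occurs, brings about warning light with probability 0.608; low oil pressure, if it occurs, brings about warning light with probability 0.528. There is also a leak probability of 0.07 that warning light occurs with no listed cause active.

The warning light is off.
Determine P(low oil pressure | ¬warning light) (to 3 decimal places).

Under noisy-OR, P(warning light | causes) = 1 − (1−0.07)·∏(1−qᵢ) over the active causes.
Weight on low oil pressure=true, given the evidence: 0.043194 + 0.024365 = 0.067559
The normalizing constant is 0.93×0.41×0.76 + 0.43896×0.41×0.24 + 0.36456×0.59×0.76 + 0.172072×0.59×0.24 = 0.520816
P(low oil pressure | ¬warning light) = 0.067559/0.520816 ≈ 0.130

P(low oil pressure | ¬warning light) ≈ 0.130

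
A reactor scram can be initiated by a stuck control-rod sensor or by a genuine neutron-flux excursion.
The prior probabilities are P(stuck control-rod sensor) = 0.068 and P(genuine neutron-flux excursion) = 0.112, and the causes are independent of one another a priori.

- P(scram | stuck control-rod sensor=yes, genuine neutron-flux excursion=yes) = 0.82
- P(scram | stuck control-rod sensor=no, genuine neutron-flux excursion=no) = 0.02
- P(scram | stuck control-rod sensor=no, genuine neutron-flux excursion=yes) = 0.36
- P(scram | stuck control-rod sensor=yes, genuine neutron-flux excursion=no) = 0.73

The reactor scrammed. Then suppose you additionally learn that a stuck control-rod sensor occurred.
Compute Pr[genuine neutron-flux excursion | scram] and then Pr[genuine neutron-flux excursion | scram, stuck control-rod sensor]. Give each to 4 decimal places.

P(scram) = 0.02·0.932·0.888 + 0.36·0.932·0.112 + 0.73·0.068·0.888 + 0.82·0.068·0.112 = 0.016552 + 0.037578 + 0.044080 + 0.006245 = 0.104455
Restricting to configurations with genuine neutron-flux excursion present: 0.037578 + 0.006245 = 0.043823.
P(genuine neutron-flux excursion | scram) = 0.043823 / 0.104455 ≈ 0.4195

With the extra evidence:
P(scram | stuck control-rod sensor) = 0.73·0.888 + 0.82·0.112 = 0.648240 + 0.091840 = 0.740080
Of this, 0.091840 comes from 0.82·0.112 (the genuine neutron-flux excursion=true cases).
P(genuine neutron-flux excursion | scram, stuck control-rod sensor) = 0.091840 / 0.740080 ≈ 0.1241
Conditioning on stuck control-rod sensor lowers the posterior on genuine neutron-flux excursion: the classic explaining-away effect in a common-effect structure.

Pr[genuine neutron-flux excursion | scram] ≈ 0.4195; Pr[genuine neutron-flux excursion | scram, stuck control-rod sensor] ≈ 0.1241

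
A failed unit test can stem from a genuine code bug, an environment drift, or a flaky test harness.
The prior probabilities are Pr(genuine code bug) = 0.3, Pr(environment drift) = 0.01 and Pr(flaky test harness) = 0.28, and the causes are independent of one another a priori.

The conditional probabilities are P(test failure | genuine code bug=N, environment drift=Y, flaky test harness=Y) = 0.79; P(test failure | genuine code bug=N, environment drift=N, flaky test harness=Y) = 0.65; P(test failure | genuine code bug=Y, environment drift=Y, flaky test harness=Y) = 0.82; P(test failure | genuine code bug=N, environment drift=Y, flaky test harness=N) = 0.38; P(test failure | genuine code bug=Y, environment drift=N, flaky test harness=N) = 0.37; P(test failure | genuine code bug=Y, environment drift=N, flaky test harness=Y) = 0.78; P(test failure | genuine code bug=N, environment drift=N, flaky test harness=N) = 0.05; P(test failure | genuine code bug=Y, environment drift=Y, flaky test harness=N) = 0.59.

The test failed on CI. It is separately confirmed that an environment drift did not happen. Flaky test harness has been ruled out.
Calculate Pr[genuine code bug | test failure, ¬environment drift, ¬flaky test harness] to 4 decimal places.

Pr[genuine code bug | test failure, ¬environment drift, ¬flaky test harness] ≈ 0.7603

Numerator (weight on configurations with genuine code bug): 0.37×0.3 = 0.111000
Normalizer over all consistent configurations: 0.05×0.7 + 0.37×0.3 = 0.146000
Posterior = 0.111000 / 0.146000 ≈ 0.7603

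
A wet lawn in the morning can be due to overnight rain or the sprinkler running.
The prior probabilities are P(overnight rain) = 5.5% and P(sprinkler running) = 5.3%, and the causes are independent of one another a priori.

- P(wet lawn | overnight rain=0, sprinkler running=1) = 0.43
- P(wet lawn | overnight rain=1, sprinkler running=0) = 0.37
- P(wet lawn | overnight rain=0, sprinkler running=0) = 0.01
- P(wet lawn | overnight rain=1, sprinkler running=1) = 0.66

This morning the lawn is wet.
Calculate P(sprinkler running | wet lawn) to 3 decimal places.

Sum P(wet lawn|·) weighted by the priors over the 4 (overnight rain, sprinkler running) configurations:
  P(wet lawn) = 0.01·0.945·0.947 + 0.43·0.945·0.053 + 0.37·0.055·0.947 + 0.66·0.055·0.053
        = 0.008949 + 0.021537 + 0.019271 + 0.001924 = 0.051681
Keeping only the sprinkler running-present terms gives 0.023461, so
  P(sprinkler running | wet lawn) = 0.023461 / 0.051681 ≈ 0.454

P(sprinkler running | wet lawn) ≈ 0.454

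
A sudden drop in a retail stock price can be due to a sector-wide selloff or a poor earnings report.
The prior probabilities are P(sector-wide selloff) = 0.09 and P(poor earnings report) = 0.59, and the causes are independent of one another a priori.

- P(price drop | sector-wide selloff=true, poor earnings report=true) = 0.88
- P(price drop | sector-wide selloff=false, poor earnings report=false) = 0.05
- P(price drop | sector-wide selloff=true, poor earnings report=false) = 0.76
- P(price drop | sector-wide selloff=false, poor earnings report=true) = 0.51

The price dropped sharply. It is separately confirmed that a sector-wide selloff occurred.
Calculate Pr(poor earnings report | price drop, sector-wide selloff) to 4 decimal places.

Pr(poor earnings report | price drop, sector-wide selloff) ≈ 0.6249

P(price drop | sector-wide selloff) = 0.76*0.41 + 0.88*0.59 = 0.311600 + 0.519200 = 0.830800
Of this, 0.519200 comes from 0.88*0.59 (the poor earnings report=true cases).
So P(poor earnings report | price drop, sector-wide selloff) = 0.519200/0.830800 ≈ 0.6249.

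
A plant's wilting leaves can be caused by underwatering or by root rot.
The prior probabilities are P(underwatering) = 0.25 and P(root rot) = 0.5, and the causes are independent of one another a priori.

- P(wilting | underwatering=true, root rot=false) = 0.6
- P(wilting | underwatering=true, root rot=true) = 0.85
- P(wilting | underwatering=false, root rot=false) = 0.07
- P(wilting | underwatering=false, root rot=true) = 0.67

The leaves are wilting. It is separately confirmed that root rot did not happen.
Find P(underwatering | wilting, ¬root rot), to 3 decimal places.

P(underwatering | wilting, ¬root rot) ≈ 0.741

P(wilting | ¬root rot) = 0.07*0.75 + 0.6*0.25 = 0.052500 + 0.150000 = 0.202500
Restricting to configurations with underwatering present: 0.6*0.25 = 0.150000.
P(underwatering | wilting, ¬root rot) = 0.150000 / 0.202500 ≈ 0.741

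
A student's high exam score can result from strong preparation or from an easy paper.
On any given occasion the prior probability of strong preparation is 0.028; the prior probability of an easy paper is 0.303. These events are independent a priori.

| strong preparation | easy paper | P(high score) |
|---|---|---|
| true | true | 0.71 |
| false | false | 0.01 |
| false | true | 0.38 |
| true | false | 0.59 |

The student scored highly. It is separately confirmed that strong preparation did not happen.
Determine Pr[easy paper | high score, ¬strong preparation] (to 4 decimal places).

P(high score | ¬strong preparation) = 0.01*0.697 + 0.38*0.303 = 0.006970 + 0.115140 = 0.122110
Restricting to configurations with easy paper present: 0.38*0.303 = 0.115140.
So P(easy paper | high score, ¬strong preparation) = 0.115140/0.122110 ≈ 0.9429.

Pr[easy paper | high score, ¬strong preparation] ≈ 0.9429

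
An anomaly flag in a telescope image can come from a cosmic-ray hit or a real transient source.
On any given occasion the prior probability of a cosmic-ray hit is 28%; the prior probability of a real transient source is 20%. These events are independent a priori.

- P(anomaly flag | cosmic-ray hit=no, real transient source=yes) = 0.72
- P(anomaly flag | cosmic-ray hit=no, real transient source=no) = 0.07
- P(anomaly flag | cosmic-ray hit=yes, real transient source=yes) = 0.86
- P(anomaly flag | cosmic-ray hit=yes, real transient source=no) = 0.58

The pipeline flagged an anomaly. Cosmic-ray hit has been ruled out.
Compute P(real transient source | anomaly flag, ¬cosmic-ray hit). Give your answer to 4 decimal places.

Numerator (weight on configurations with real transient source): 0.72·0.2 = 0.144000
Normalizer over all consistent configurations: 0.07·0.8 + 0.72·0.2 = 0.200000
Posterior = 0.144000 / 0.200000 ≈ 0.7200

P(real transient source | anomaly flag, ¬cosmic-ray hit) ≈ 0.7200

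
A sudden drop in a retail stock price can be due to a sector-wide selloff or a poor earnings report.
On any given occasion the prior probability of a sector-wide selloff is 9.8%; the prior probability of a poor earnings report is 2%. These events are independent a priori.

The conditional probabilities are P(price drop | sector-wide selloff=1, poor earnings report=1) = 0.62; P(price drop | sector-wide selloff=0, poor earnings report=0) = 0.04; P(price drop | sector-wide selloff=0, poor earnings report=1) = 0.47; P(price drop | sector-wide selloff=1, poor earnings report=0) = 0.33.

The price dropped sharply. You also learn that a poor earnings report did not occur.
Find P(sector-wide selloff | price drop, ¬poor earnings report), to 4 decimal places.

P(sector-wide selloff | price drop, ¬poor earnings report) ≈ 0.4727

By total probability over both values of sector-wide selloff:
  P(price drop | ¬poor earnings report) = 0.04*0.902 + 0.33*0.098
        = 0.036080 + 0.032340 = 0.068420
Keeping only the sector-wide selloff-present terms gives 0.032340, so
  P(sector-wide selloff | price drop, ¬poor earnings report) = 0.032340 / 0.068420 ≈ 0.4727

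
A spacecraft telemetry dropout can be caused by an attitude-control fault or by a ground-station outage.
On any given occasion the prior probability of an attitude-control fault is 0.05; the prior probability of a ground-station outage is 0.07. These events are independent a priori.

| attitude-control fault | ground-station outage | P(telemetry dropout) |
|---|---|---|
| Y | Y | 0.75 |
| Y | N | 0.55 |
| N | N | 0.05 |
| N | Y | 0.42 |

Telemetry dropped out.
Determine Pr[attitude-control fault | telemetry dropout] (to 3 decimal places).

Pr[attitude-control fault | telemetry dropout] ≈ 0.281

P(telemetry dropout) = 0.05·0.95·0.93 + 0.42·0.95·0.07 + 0.55·0.05·0.93 + 0.75·0.05·0.07 = 0.044175 + 0.027930 + 0.025575 + 0.002625 = 0.100305
The attitude-control fault-present share is 0.025575 + 0.002625 = 0.028200.
P(attitude-control fault | telemetry dropout) = 0.028200 / 0.100305 ≈ 0.281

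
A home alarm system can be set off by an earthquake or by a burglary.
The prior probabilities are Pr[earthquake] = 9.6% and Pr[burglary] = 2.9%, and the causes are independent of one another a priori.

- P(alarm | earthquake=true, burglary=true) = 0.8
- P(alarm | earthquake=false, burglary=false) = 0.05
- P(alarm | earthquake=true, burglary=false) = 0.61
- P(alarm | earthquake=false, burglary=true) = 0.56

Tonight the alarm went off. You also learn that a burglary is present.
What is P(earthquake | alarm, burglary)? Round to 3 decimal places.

For the numerator, keep only earthquake=true terms: 0.8·0.096 = 0.076800
Denominator P(alarm | burglary): 0.56·0.904 + 0.8·0.096 = 0.583040
P(earthquake | alarm, burglary) = 0.076800/0.583040 ≈ 0.132

P(earthquake | alarm, burglary) ≈ 0.132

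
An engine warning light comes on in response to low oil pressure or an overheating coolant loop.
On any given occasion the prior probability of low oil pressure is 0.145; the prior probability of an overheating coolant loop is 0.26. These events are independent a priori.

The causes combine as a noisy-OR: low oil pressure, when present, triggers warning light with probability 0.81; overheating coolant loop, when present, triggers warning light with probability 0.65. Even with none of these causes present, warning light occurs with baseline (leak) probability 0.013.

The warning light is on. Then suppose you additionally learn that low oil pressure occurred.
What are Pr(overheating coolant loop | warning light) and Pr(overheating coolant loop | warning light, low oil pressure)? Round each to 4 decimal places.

Under noisy-OR, P(warning light | causes) = 1 − (1−0.013)·∏(1−qᵢ) over the active causes.
Sum P(warning light|·) weighted by the priors over the 4 (low oil pressure, overheating coolant loop) configurations:
  P(warning light) = 0.013·0.855·0.74 + 0.65455·0.855·0.26 + 0.81247·0.145·0.74 + 0.934365·0.145·0.26
        = 0.008225 + 0.145506 + 0.087178 + 0.035226 = 0.276135
Configurations with overheating coolant loop contribute 0.180732, so
  P(overheating coolant loop | warning light) = 0.180732 / 0.276135 ≈ 0.6545

Now also conditioning on low oil pressure=true:
By total probability over both values of overheating coolant loop:
  P(warning light | low oil pressure) = 0.81247×0.74 + 0.934365×0.26
        = 0.601228 + 0.242935 = 0.844163
Configurations with overheating coolant loop contribute 0.242935, so
  P(overheating coolant loop | warning light, low oil pressure) = 0.242935 / 0.844163 ≈ 0.2878
This is intercausal reasoning (explaining away): once low oil pressure accounts for the warning light, overheating coolant loop becomes less likely.

Pr(overheating coolant loop | warning light) ≈ 0.6545; Pr(overheating coolant loop | warning light, low oil pressure) ≈ 0.2878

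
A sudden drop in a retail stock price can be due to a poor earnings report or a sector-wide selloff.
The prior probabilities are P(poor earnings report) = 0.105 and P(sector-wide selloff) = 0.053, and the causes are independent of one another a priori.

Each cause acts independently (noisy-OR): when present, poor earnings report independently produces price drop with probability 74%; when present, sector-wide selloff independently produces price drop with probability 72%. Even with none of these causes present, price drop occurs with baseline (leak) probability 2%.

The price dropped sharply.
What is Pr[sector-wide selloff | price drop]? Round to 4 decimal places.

Under noisy-OR, P(price drop | causes) = 1 − (1−0.02)·∏(1−qᵢ) over the active causes.
Numerator (weight on configurations with sector-wide selloff): 0.034419 + 0.005168 = 0.039587
Denominator P(price drop): 0.02×0.895×0.947 + 0.7256×0.895×0.053 + 0.7452×0.105×0.947 + 0.928656×0.105×0.053 = 0.130637
Posterior = 0.039587 / 0.130637 ≈ 0.3030

Pr[sector-wide selloff | price drop] ≈ 0.3030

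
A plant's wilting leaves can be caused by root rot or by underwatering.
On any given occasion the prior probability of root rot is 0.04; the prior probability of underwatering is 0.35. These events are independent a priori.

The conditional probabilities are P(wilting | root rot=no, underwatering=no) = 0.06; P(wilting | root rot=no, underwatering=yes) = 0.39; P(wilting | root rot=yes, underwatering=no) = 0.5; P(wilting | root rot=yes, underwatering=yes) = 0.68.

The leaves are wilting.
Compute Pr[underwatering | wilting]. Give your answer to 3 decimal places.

Pr[underwatering | wilting] ≈ 0.736

P(wilting) = 0.06×0.96×0.65 + 0.39×0.96×0.35 + 0.5×0.04×0.65 + 0.68×0.04×0.35 = 0.037440 + 0.131040 + 0.013000 + 0.009520 = 0.191000
Of this, 0.140560 comes from 0.131040 + 0.009520 (the underwatering=true cases).
P(underwatering | wilting) = 0.140560 / 0.191000 ≈ 0.736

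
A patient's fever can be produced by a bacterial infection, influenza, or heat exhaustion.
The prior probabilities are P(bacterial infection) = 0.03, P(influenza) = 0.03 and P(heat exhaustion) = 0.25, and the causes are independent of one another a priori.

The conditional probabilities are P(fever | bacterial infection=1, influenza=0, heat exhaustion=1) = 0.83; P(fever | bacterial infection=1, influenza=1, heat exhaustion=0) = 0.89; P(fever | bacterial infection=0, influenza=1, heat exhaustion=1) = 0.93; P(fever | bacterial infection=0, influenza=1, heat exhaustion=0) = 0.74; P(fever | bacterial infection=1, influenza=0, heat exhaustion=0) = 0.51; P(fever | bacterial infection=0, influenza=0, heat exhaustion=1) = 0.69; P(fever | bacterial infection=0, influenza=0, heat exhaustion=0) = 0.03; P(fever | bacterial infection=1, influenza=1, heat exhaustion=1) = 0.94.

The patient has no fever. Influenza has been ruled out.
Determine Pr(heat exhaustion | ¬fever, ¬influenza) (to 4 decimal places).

Enumerate the 4 (bacterial infection, heat exhaustion) configurations and weight by the priors:
  P(¬fever | ¬influenza) = 0.97×0.97×0.75 + 0.31×0.97×0.25 + 0.49×0.03×0.75 + 0.17×0.03×0.25
        = 0.705675 + 0.075175 + 0.011025 + 0.001275 = 0.793150
The terms with heat exhaustion present sum to 0.076450, so
  P(heat exhaustion | ¬fever, ¬influenza) = 0.076450 / 0.793150 ≈ 0.0964

Pr(heat exhaustion | ¬fever, ¬influenza) ≈ 0.0964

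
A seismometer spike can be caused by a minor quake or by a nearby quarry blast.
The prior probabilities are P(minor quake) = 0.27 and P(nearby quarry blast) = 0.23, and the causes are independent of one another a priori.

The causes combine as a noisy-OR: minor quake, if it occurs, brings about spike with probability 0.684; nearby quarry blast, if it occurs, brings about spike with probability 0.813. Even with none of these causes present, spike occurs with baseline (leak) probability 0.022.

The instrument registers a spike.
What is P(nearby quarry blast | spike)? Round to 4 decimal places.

Under noisy-OR, P(spike | causes) = 1 − (1−0.022)·∏(1−qᵢ) over the active causes.
P(spike) = 0.022·0.73·0.77 + 0.817114·0.73·0.23 + 0.690952·0.27·0.77 + 0.942208·0.27·0.23 = 0.012366 + 0.137193 + 0.143649 + 0.058511 = 0.351719
The nearby quarry blast-present share is 0.137193 + 0.058511 = 0.195704.
Hence the posterior is 0.195704/0.351719 ≈ 0.5564.

P(nearby quarry blast | spike) ≈ 0.5564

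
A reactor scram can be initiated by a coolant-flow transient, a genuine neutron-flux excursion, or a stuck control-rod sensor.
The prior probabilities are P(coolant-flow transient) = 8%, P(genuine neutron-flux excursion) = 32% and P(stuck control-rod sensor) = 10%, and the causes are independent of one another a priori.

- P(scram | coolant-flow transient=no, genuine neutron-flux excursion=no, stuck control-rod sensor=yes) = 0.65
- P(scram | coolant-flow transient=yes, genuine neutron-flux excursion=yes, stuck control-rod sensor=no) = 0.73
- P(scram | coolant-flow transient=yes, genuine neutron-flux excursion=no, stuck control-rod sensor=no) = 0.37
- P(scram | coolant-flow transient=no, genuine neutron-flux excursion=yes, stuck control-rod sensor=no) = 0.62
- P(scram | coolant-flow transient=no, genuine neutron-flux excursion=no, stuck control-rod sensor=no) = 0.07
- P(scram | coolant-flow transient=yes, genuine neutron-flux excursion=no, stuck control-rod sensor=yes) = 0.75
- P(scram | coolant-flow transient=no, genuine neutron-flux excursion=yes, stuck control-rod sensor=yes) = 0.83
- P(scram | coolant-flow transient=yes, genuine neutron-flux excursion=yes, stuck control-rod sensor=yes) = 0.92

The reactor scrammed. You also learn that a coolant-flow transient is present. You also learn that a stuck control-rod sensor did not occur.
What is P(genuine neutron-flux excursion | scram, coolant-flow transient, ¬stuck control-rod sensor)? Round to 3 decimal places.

P(genuine neutron-flux excursion | scram, coolant-flow transient, ¬stuck control-rod sensor) ≈ 0.481

P(scram | coolant-flow transient, ¬stuck control-rod sensor) = 0.37·0.68 + 0.73·0.32 = 0.251600 + 0.233600 = 0.485200
The genuine neutron-flux excursion-present share is 0.73·0.32 = 0.233600.
Hence the posterior is 0.233600/0.485200 ≈ 0.481.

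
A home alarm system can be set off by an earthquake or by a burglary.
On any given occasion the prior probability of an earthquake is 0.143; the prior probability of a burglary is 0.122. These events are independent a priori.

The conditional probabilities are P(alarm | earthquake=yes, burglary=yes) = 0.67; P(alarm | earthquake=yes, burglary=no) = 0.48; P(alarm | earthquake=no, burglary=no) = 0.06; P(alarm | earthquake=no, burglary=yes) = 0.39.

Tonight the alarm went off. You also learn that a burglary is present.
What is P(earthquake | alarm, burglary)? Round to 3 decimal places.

For the numerator, keep only earthquake=true terms: 0.67×0.143 = 0.095810
The normalizing constant is 0.39×0.857 + 0.67×0.143 = 0.430040
P(earthquake | alarm, burglary) = 0.095810/0.430040 ≈ 0.223

P(earthquake | alarm, burglary) ≈ 0.223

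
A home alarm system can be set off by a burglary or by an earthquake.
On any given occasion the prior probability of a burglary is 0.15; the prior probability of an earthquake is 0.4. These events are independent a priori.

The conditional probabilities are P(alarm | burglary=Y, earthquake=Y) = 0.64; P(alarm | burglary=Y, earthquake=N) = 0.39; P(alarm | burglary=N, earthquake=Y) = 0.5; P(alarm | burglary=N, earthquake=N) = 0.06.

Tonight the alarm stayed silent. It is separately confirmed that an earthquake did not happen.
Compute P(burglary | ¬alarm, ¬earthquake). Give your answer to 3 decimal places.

By total probability over both values of burglary:
  P(¬alarm | ¬earthquake) = 0.94*0.85 + 0.61*0.15
        = 0.799000 + 0.091500 = 0.890500
Keeping only the burglary-present terms gives 0.091500, so
  P(burglary | ¬alarm, ¬earthquake) = 0.091500 / 0.890500 ≈ 0.103

P(burglary | ¬alarm, ¬earthquake) ≈ 0.103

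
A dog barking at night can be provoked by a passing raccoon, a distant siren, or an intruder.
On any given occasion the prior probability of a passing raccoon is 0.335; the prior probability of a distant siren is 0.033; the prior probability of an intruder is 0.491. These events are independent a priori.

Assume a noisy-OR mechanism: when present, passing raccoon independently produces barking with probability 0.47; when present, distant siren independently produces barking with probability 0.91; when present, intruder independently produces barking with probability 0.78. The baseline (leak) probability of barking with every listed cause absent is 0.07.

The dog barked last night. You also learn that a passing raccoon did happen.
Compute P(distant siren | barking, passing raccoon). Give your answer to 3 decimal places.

Under noisy-OR, P(barking | causes) = 1 − (1−0.07)·∏(1−qᵢ) over the active causes.
P(barking | passing raccoon) = 0.5071*0.967*0.509 + 0.891562*0.967*0.491 + 0.955639*0.033*0.509 + 0.990241*0.033*0.491 = 0.249596 + 0.423311 + 0.016052 + 0.016045 = 0.705004
Of this, 0.032097 comes from 0.016052 + 0.016045 (the distant siren=true cases).
P(distant siren | barking, passing raccoon) = 0.032097 / 0.705004 ≈ 0.046

P(distant siren | barking, passing raccoon) ≈ 0.046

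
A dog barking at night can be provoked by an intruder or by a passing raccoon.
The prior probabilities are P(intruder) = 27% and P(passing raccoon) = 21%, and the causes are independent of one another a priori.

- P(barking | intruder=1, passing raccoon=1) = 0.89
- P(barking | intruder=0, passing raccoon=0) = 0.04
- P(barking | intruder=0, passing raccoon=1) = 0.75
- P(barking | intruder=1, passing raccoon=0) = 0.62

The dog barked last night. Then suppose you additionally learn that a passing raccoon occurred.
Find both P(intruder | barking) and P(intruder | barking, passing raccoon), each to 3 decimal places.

P(intruder | barking) ≈ 0.570; P(intruder | barking, passing raccoon) ≈ 0.305

Enumerate the 4 (intruder, passing raccoon) configurations and weight by the priors:
  P(barking) = 0.04×0.73×0.79 + 0.75×0.73×0.21 + 0.62×0.27×0.79 + 0.89×0.27×0.21
        = 0.023068 + 0.114975 + 0.132246 + 0.050463 = 0.320752
The terms with intruder present sum to 0.182709, so
  P(intruder | barking) = 0.182709 / 0.320752 ≈ 0.570

Now condition on the additional information:
P(barking | passing raccoon) = 0.75×0.73 + 0.89×0.27 = 0.547500 + 0.240300 = 0.787800
The intruder-present share is 0.89×0.27 = 0.240300.
So P(intruder | barking, passing raccoon) = 0.240300/0.787800 ≈ 0.305.
— passing raccoon explains away the evidence for intruder.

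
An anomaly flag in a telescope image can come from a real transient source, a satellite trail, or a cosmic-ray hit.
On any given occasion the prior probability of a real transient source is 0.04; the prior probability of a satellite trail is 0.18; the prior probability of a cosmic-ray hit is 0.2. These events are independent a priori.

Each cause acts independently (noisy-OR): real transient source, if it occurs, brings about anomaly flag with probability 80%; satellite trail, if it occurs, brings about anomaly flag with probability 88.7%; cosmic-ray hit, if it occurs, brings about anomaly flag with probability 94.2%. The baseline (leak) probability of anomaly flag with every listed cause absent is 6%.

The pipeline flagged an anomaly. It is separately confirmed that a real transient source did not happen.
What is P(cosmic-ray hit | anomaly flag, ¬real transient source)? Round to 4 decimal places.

Under noisy-OR, P(anomaly flag | causes) = 1 − (1−0.06)·∏(1−qᵢ) over the active causes.
P(anomaly flag | ¬real transient source) = 0.06·0.82·0.8 + 0.94548·0.82·0.2 + 0.89378·0.18·0.8 + 0.993839·0.18·0.2 = 0.039360 + 0.155059 + 0.128704 + 0.035778 = 0.358901
Of this, 0.190837 comes from 0.155059 + 0.035778 (the cosmic-ray hit=true cases).
P(cosmic-ray hit | anomaly flag, ¬real transient source) = 0.190837 / 0.358901 ≈ 0.5317

P(cosmic-ray hit | anomaly flag, ¬real transient source) ≈ 0.5317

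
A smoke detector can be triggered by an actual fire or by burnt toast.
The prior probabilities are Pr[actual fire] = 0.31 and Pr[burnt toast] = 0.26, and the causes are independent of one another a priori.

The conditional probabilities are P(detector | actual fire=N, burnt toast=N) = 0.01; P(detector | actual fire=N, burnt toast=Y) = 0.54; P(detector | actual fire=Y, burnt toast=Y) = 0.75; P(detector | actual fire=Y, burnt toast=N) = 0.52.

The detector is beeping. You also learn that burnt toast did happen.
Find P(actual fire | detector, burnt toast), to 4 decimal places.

P(actual fire | detector, burnt toast) ≈ 0.3842

By total probability over both values of actual fire:
  P(detector | burnt toast) = 0.54×0.69 + 0.75×0.31
        = 0.372600 + 0.232500 = 0.605100
Configurations with actual fire contribute 0.232500, so
  P(actual fire | detector, burnt toast) = 0.232500 / 0.605100 ≈ 0.3842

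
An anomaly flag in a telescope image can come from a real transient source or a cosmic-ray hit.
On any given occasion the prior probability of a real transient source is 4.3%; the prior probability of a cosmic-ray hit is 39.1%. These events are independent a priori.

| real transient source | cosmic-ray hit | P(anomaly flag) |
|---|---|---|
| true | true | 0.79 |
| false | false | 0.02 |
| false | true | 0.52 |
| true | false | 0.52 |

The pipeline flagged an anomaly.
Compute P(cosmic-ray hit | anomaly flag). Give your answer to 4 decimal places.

P(cosmic-ray hit | anomaly flag) ≈ 0.8916

Numerator (weight on configurations with cosmic-ray hit): 0.194577 + 0.013282 = 0.207859
The normalizing constant is 0.02·0.957·0.609 + 0.52·0.957·0.391 + 0.52·0.043·0.609 + 0.79·0.043·0.391 = 0.233132
Posterior = 0.207859 / 0.233132 ≈ 0.8916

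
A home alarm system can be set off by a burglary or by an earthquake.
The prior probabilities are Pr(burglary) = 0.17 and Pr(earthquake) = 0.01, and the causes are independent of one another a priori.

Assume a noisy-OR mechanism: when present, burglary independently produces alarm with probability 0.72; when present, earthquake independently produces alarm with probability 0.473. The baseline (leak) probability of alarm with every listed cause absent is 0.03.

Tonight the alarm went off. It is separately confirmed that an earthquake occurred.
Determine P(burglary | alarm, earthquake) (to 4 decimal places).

Under noisy-OR, P(alarm | causes) = 1 − (1−0.03)·∏(1−qᵢ) over the active causes.
Numerator (weight on configurations with burglary): 0.856867×0.17 = 0.145667
Normalizer over all consistent configurations: 0.48881×0.83 + 0.856867×0.17 = 0.551379
Posterior = 0.145667 / 0.551379 ≈ 0.2642

P(burglary | alarm, earthquake) ≈ 0.2642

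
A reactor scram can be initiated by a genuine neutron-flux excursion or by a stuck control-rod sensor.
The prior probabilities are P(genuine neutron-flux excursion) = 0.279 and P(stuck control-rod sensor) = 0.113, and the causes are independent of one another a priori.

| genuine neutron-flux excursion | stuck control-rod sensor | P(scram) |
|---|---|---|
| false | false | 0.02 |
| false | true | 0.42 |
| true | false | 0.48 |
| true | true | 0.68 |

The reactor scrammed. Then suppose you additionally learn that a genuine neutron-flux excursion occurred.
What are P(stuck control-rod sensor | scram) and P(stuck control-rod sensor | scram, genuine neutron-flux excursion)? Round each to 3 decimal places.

P(stuck control-rod sensor | scram) ≈ 0.297; P(stuck control-rod sensor | scram, genuine neutron-flux excursion) ≈ 0.153

Enumerate the 4 (genuine neutron-flux excursion, stuck control-rod sensor) configurations and weight by the priors:
  P(scram) = 0.02*0.721*0.887 + 0.42*0.721*0.113 + 0.48*0.279*0.887 + 0.68*0.279*0.113
        = 0.012791 + 0.034219 + 0.118787 + 0.021438 = 0.187235
Configurations with stuck control-rod sensor contribute 0.055657, so
  P(stuck control-rod sensor | scram) = 0.055657 / 0.187235 ≈ 0.297

With the extra evidence:
Sum P(scram|·) weighted by the priors over both values of stuck control-rod sensor:
  P(scram | genuine neutron-flux excursion) = 0.48*0.887 + 0.68*0.113
        = 0.425760 + 0.076840 = 0.502600
Keeping only the stuck control-rod sensor-present terms gives 0.076840, so
  P(stuck control-rod sensor | scram, genuine neutron-flux excursion) = 0.076840 / 0.502600 ≈ 0.153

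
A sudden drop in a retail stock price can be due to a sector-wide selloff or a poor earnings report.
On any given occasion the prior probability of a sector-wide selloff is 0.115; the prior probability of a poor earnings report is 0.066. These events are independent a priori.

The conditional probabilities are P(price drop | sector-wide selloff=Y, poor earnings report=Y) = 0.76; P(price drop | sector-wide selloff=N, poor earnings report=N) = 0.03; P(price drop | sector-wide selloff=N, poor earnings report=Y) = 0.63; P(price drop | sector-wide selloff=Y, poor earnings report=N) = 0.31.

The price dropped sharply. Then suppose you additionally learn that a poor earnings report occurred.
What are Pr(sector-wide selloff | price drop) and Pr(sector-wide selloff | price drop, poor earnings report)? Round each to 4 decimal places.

Pr(sector-wide selloff | price drop) ≈ 0.3881; Pr(sector-wide selloff | price drop, poor earnings report) ≈ 0.1355

P(price drop) = 0.03×0.885×0.934 + 0.63×0.885×0.066 + 0.31×0.115×0.934 + 0.76×0.115×0.066 = 0.024798 + 0.036798 + 0.033297 + 0.005768 = 0.100661
Restricting to configurations with sector-wide selloff present: 0.033297 + 0.005768 = 0.039065.
So P(sector-wide selloff | price drop) = 0.039065/0.100661 ≈ 0.3881.

With the extra evidence:
Sum P(price drop|·) weighted by the priors over both values of sector-wide selloff:
  P(price drop | poor earnings report) = 0.63×0.885 + 0.76×0.115
        = 0.557550 + 0.087400 = 0.644950
Keeping only the sector-wide selloff-present terms gives 0.087400, so
  P(sector-wide selloff | price drop, poor earnings report) = 0.087400 / 0.644950 ≈ 0.1355
The drop from 0.3881 to 0.1355 is the explaining-away (discounting) effect.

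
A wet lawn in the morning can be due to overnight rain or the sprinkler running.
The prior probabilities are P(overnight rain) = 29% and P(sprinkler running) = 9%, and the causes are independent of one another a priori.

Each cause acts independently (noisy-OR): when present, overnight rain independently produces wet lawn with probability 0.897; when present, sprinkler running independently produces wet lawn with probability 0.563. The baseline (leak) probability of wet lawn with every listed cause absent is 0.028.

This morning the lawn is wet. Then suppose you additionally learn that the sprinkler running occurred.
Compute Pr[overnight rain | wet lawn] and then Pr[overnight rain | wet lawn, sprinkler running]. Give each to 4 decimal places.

Under noisy-OR, P(wet lawn | causes) = 1 − (1−0.028)·∏(1−qᵢ) over the active causes.
Weight on overnight rain=true, given the evidence: 0.237479 + 0.024958 = 0.262437
Denominator P(wet lawn): 0.028·0.71·0.91 + 0.575236·0.71·0.09 + 0.899884·0.29·0.91 + 0.956249·0.29·0.09 = 0.317286
P(overnight rain | wet lawn) = 0.262437/0.317286 ≈ 0.8271

Now condition on the additional information:
P(wet lawn | sprinkler running) = 0.575236*0.71 + 0.956249*0.29 = 0.408418 + 0.277312 = 0.685730
Restricting to configurations with overnight rain present: 0.956249*0.29 = 0.277312.
So P(overnight rain | wet lawn, sprinkler running) = 0.277312/0.685730 ≈ 0.4044.
This is intercausal reasoning (explaining away): once sprinkler running accounts for the wet lawn, overnight rain becomes less likely.

Pr[overnight rain | wet lawn] ≈ 0.8271; Pr[overnight rain | wet lawn, sprinkler running] ≈ 0.4044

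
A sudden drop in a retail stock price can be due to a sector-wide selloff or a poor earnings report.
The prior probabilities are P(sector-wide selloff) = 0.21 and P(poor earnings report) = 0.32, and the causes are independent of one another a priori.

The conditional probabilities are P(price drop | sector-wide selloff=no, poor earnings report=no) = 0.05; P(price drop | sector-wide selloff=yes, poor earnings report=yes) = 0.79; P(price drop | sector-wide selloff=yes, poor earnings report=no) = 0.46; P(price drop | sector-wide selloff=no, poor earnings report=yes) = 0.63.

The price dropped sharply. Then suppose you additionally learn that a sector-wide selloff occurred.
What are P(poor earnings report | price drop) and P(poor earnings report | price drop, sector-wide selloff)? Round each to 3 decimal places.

Sum P(price drop|·) weighted by the priors over the 4 (sector-wide selloff, poor earnings report) configurations:
  P(price drop) = 0.05*0.79*0.68 + 0.63*0.79*0.32 + 0.46*0.21*0.68 + 0.79*0.21*0.32
        = 0.026860 + 0.159264 + 0.065688 + 0.053088 = 0.304900
Keeping only the poor earnings report-present terms gives 0.212352, so
  P(poor earnings report | price drop) = 0.212352 / 0.304900 ≈ 0.696

Now condition on the additional information:
Numerator (weight on configurations with poor earnings report): 0.79*0.32 = 0.252800
Denominator P(price drop | sector-wide selloff): 0.46*0.68 + 0.79*0.32 = 0.565600
Posterior = 0.252800 / 0.565600 ≈ 0.447
— sector-wide selloff explains away the evidence for poor earnings report.

P(poor earnings report | price drop) ≈ 0.696; P(poor earnings report | price drop, sector-wide selloff) ≈ 0.447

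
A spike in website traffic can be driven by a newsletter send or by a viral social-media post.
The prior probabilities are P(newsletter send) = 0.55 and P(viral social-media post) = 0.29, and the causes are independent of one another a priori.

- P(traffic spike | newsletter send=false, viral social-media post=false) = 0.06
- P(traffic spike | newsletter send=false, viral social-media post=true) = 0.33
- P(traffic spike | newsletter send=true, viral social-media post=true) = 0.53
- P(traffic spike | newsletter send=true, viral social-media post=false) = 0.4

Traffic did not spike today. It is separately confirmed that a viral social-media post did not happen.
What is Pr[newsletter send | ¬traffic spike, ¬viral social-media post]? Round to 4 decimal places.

By total probability over both values of newsletter send:
  P(¬traffic spike | ¬viral social-media post) = 0.94*0.45 + 0.6*0.55
        = 0.423000 + 0.330000 = 0.753000
Keeping only the newsletter send-present terms gives 0.330000, so
  P(newsletter send | ¬traffic spike, ¬viral social-media post) = 0.330000 / 0.753000 ≈ 0.4382

Pr[newsletter send | ¬traffic spike, ¬viral social-media post] ≈ 0.4382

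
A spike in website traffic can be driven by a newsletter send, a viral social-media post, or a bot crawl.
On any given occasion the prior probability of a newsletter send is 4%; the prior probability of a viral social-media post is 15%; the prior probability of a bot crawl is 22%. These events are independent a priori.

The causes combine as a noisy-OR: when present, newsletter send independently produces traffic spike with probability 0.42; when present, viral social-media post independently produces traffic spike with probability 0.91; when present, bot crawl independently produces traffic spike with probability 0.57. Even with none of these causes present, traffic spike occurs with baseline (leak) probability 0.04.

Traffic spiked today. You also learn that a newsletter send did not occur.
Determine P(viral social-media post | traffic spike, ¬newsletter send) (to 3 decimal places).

P(viral social-media post | traffic spike, ¬newsletter send) ≈ 0.504

Under noisy-OR, P(traffic spike | causes) = 1 − (1−0.04)·∏(1−qᵢ) over the active causes.
P(traffic spike | ¬newsletter send) = 0.04*0.85*0.78 + 0.5872*0.85*0.22 + 0.9136*0.15*0.78 + 0.962848*0.15*0.22 = 0.026520 + 0.109806 + 0.106891 + 0.031774 = 0.274991
Restricting to configurations with viral social-media post present: 0.106891 + 0.031774 = 0.138665.
Hence the posterior is 0.138665/0.274991 ≈ 0.504.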